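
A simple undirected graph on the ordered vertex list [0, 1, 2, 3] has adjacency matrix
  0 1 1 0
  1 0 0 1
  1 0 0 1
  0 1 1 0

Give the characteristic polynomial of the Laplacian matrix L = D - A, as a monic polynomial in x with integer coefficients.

x^4 - 8x^3 + 20x^2 - 16x

With the vertex order [0, 1, 2, 3], the degrees are [2, 2, 2, 2], giving D = diag(2, 2, 2, 2) and L = D - A. The eigenvalues of L are [0, 2, 2, 4]; the characteristic polynomial is the product of (x - lambda_i), which multiplies out to x^4 - 8x^3 + 20x^2 - 16x. The coefficient of x^3 equals -trace(L) = -8, matching the sum of degrees. The largest eigenvalue, 4, is at most the vertex count 4.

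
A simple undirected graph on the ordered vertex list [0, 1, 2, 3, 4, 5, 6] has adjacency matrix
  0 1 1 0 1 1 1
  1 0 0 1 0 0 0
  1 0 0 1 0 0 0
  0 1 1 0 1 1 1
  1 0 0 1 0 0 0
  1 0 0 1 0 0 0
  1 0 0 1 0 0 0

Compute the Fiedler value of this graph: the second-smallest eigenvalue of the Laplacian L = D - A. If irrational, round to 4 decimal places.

With the vertex order [0, 1, 2, 3, 4, 5, 6], the degrees are [5, 2, 2, 5, 2, 2, 2], giving D = diag(5, 2, 2, 5, 2, 2, 2) and L = D - A. Computing the eigenvalues of L and sorting gives [0, 2, 2, 2, 2, 5, 7]. The Fiedler value lambda_2 = 2 is strictly positive, so the graph is connected. There is one zero in the spectrum, matching the 1 component. The eigenvalues sum to 20, which equals trace(L) = 2|E|.

2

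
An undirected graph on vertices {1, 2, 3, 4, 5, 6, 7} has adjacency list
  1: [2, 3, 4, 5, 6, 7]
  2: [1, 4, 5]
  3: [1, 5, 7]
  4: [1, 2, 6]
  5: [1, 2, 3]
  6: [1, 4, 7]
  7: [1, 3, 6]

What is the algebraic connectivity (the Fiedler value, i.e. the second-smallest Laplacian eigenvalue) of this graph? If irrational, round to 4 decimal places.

2

Each diagonal entry of L is the vertex degree and each off-diagonal entry is -1 where an edge is present, 0 otherwise; in the order [1, 2, 3, 4, 5, 6, 7] the diagonal is [6, 3, 3, 3, 3, 3, 3]. The sorted Laplacian eigenvalues are [0, 2, 2, 4, 4, 5, 7]; the algebraic connectivity is the second entry, 2. The eigenvalues sum to 24, which equals trace(L) = 2|E|.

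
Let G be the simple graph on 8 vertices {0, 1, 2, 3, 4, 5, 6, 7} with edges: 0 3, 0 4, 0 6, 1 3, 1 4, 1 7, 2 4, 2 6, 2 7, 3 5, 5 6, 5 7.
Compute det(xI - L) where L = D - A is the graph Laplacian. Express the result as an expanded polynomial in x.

x^8 - 24x^7 + 240x^6 - 1296x^5 + 4080x^4 - 7488x^3 + 7424x^2 - 3072x

Reading degrees in the order [0, 1, 2, 3, 4, 5, 6, 7] gives [3, 3, 3, 3, 3, 3, 3, 3]; set D = diag(3, 3, 3, 3, 3, 3, 3, 3) and form L = D - A. L has integer entries, so p(x) = det(xI - L) has integer coefficients. Expanding the determinant yields x^8 - 24x^7 + 240x^6 - 1296x^5 + 4080x^4 - 7488x^3 + 7424x^2 - 3072x. The constant term is 0 because L is singular (the all-ones vector lies in its kernel). There is one zero in the spectrum, matching the 1 component.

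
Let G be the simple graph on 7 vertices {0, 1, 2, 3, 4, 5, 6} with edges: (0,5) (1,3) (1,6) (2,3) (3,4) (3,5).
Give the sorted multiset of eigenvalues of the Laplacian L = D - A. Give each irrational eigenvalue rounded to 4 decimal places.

[0, 0.3820, 0.6086, 1, 2.2271, 2.6180, 5.1642]

With the vertex order [0, 1, 2, 3, 4, 5, 6], the degrees are [1, 2, 1, 4, 1, 2, 1], giving D = diag(1, 2, 1, 4, 1, 2, 1) and L = D - A. L is symmetric positive semidefinite, so every eigenvalue is real and nonnegative. There is one zero in the spectrum, matching the 1 component.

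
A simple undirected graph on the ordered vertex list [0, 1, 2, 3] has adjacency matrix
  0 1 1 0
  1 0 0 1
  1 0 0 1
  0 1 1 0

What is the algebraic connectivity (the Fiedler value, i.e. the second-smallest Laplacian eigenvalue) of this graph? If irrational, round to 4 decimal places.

2

Reading degrees in the order [0, 1, 2, 3] gives [2, 2, 2, 2]; set D = diag(2, 2, 2, 2) and form L = D - A. The smallest Laplacian eigenvalue is always 0. The next one, lambda_2 = 2, measures how hard the graph is to disconnect: larger values mean better connectivity. There is one zero in the spectrum, matching the 1 component. The eigenvalues sum to 8, which equals trace(L) = 2|E|.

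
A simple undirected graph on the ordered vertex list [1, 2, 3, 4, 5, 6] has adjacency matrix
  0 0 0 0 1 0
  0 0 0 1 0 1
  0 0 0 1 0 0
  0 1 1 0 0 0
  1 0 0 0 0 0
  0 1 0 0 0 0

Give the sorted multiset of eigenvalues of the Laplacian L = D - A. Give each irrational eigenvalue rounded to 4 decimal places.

[0, 0, 0.5858, 2, 2, 3.4142]

Reading degrees in the order [1, 2, 3, 4, 5, 6] gives [1, 2, 1, 2, 1, 1]; set D = diag(1, 2, 1, 2, 1, 1) and form L = D - A. Diagonalising L (or applying a numerical eigensolver to the 6x6 matrix) gives the spectrum above. The 2 zero eigenvalues correspond to the 2 connected components. There are 2 zeros in the spectrum, matching the 2 components.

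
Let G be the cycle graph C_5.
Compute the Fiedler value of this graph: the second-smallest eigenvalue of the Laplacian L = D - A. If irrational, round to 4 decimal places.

1.3820

The graph has 5 vertices and degree multiset [2, 2, 2, 2, 2]; D is the diagonal matrix of degrees and L = D - A. The smallest Laplacian eigenvalue is always 0. The next one, lambda_2 = 1.3820, measures how hard the graph is to disconnect: larger values mean better connectivity. The eigenvalues sum to 10, which equals trace(L) = 2|E|.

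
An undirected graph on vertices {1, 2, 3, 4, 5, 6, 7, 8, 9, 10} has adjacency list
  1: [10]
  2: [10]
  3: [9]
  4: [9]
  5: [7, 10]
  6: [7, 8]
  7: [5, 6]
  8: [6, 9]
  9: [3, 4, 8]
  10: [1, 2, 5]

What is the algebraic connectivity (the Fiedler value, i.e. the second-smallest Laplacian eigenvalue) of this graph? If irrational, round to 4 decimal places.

0.1088

Reading degrees in the order [1, 2, 3, 4, 5, 6, 7, 8, 9, 10] gives [1, 1, 1, 1, 2, 2, 2, 2, 3, 3]; set D = diag(1, 1, 1, 1, 2, 2, 2, 2, 3, 3) and form L = D - A. Computing the eigenvalues of L and sorting gives [0, 0.1088, 0.5188, 1, 1, 1.2954, 2.3111, 3.3174, 4.1701, 4.2784]. The Fiedler value lambda_2 = 0.1088 is strictly positive, so the graph is connected.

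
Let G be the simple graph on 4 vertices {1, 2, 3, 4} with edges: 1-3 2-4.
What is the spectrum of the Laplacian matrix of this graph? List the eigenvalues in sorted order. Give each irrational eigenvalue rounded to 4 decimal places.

[0, 0, 2, 2]

With the vertex order [1, 2, 3, 4], the degrees are [1, 1, 1, 1], giving D = diag(1, 1, 1, 1) and L = D - A. The multiplicity of 0 as a Laplacian eigenvalue equals the number of connected components. The 2 zero eigenvalues correspond to the 2 connected components. The largest eigenvalue, 2, is at most the vertex count 4. There are 2 zeros in the spectrum, matching the 2 components.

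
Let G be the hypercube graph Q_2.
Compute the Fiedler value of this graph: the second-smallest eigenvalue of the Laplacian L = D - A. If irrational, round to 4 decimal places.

The graph has 4 vertices and degree multiset [2, 2, 2, 2]; D is the diagonal matrix of degrees and L = D - A. The sorted Laplacian eigenvalues are [0, 2, 2, 4]; the algebraic connectivity is the second entry, 2. There is one zero in the spectrum, matching the 1 component. The eigenvalues sum to 8, which equals trace(L) = 2|E|.

2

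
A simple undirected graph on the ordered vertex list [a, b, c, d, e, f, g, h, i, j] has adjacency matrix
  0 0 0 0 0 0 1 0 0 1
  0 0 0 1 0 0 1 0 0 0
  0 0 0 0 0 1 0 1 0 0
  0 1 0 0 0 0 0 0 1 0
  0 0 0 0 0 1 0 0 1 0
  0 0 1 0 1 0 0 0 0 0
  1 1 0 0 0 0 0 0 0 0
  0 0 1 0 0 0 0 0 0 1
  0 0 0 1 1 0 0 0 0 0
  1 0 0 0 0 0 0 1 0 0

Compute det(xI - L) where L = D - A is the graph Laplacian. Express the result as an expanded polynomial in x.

x^10 - 20x^9 + 170x^8 - 800x^7 + 2275x^6 - 4004x^5 + 4290x^4 - 2640x^3 + 825x^2 - 100x

Reading degrees in the order [a, b, c, d, e, f, g, h, i, j] gives [2, 2, 2, 2, 2, 2, 2, 2, 2, 2]; set D = diag(2, 2, 2, 2, 2, 2, 2, 2, 2, 2) and form L = D - A. L has integer entries, so p(x) = det(xI - L) has integer coefficients. Expanding the determinant yields x^10 - 20x^9 + 170x^8 - 800x^7 + 2275x^6 - 4004x^5 + 4290x^4 - 2640x^3 + 825x^2 - 100x. The constant term is 0 because L is singular (the all-ones vector lies in its kernel).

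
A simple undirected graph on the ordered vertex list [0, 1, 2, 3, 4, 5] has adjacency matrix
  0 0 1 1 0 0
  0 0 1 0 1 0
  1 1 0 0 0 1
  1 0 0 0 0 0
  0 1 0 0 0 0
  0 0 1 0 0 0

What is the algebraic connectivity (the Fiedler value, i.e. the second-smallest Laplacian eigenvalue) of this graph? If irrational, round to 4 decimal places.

0.3820

With the vertex order [0, 1, 2, 3, 4, 5], the degrees are [2, 2, 3, 1, 1, 1], giving D = diag(2, 2, 3, 1, 1, 1) and L = D - A. The smallest Laplacian eigenvalue is always 0. The next one, lambda_2 = 0.3820, measures how hard the graph is to disconnect: larger values mean better connectivity. The eigenvalues sum to 10, which equals trace(L) = 2|E|.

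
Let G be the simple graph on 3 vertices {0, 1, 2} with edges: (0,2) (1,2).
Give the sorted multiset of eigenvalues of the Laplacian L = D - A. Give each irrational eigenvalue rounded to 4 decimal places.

[0, 1, 3]

Reading degrees in the order [0, 1, 2] gives [1, 1, 2]; set D = diag(1, 1, 2) and form L = D - A. L is symmetric positive semidefinite, so every eigenvalue is real and nonnegative.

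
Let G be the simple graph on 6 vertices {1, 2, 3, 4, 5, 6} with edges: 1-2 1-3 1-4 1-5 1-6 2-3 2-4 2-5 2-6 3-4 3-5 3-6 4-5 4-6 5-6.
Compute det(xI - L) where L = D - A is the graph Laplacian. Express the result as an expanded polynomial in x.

x^6 - 30x^5 + 360x^4 - 2160x^3 + 6480x^2 - 7776x

With the vertex order [1, 2, 3, 4, 5, 6], the degrees are [5, 5, 5, 5, 5, 5], giving D = diag(5, 5, 5, 5, 5, 5) and L = D - A. Computing det(xI - L) by cofactor expansion (or equivalently via sum-over-permutations) gives x^6 - 30x^5 + 360x^4 - 2160x^3 + 6480x^2 - 7776x. The constant term is 0 because L is singular (the all-ones vector lies in its kernel). The eigenvalues sum to 30, which equals trace(L) = 2|E|. There is one zero in the spectrum, matching the 1 component.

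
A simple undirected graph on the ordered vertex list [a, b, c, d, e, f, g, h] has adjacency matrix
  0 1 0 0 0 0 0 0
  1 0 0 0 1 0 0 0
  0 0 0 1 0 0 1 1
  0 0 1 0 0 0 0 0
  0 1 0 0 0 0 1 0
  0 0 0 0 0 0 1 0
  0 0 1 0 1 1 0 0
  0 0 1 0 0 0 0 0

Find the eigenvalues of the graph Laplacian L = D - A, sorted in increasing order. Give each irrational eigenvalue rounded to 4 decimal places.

[0, 0.2243, 0.5858, 1, 1.4108, 2.7237, 3.4142, 4.6412]

Each diagonal entry of L is the vertex degree and each off-diagonal entry is -1 where an edge is present, 0 otherwise; in the order [a, b, c, d, e, f, g, h] the diagonal is [1, 2, 3, 1, 2, 1, 3, 1]. The multiplicity of 0 as a Laplacian eigenvalue equals the number of connected components. The single zero eigenvalue shows the graph is connected. By the matrix-tree theorem the graph has (1/8) * product of the nonzero eigenvalues = 1 spanning tree.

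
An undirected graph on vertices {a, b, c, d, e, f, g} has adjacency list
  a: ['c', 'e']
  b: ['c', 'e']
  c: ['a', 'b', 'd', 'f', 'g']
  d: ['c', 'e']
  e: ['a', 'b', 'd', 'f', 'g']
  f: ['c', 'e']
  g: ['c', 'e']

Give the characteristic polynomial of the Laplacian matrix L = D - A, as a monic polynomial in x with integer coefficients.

Each diagonal entry of L is the vertex degree and each off-diagonal entry is -1 where an edge is present, 0 otherwise; in the order [a, b, c, d, e, f, g] the diagonal is [2, 2, 5, 2, 5, 2, 2]. Computing det(xI - L) by cofactor expansion (or equivalently via sum-over-permutations) gives x^7 - 20x^6 + 155x^5 - 600x^4 + 1240x^3 - 1312x^2 + 560x. The constant term is 0 because L is singular (the all-ones vector lies in its kernel). The largest eigenvalue, 7, is at most the vertex count 7.

x^7 - 20x^6 + 155x^5 - 600x^4 + 1240x^3 - 1312x^2 + 560x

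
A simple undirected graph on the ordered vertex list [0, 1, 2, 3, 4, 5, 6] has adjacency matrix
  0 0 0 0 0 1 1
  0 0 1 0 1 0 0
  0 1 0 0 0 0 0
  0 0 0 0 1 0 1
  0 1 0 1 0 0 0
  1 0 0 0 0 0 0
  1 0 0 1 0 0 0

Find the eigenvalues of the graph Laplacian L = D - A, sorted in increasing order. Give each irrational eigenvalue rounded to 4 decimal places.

[0, 0.1981, 0.7530, 1.5550, 2.4450, 3.2470, 3.8019]

Each diagonal entry of L is the vertex degree and each off-diagonal entry is -1 where an edge is present, 0 otherwise; in the order [0, 1, 2, 3, 4, 5, 6] the diagonal is [2, 2, 1, 2, 2, 1, 2]. Diagonalising L (or applying a numerical eigensolver to the 7x7 matrix) gives the spectrum above. The largest eigenvalue, 3.8019, is at most the vertex count 7. There is one zero in the spectrum, matching the 1 component.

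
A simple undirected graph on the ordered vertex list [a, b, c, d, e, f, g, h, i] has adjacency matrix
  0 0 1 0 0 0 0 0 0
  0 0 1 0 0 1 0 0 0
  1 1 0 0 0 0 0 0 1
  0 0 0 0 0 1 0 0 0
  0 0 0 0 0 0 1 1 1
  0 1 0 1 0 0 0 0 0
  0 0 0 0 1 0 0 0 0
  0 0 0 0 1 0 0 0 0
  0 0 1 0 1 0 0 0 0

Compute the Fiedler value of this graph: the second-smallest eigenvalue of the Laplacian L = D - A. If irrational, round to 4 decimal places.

Reading degrees in the order [a, b, c, d, e, f, g, h, i] gives [1, 2, 3, 1, 3, 2, 1, 1, 2]; set D = diag(1, 2, 3, 1, 3, 2, 1, 1, 2) and form L = D - A. The sorted Laplacian eigenvalues are [0, 0.1658, 0.4679, 1, 1.3434, 1.6527, 3, 3.8794, 4.4909]; the algebraic connectivity is the second entry, 0.1658.

0.1658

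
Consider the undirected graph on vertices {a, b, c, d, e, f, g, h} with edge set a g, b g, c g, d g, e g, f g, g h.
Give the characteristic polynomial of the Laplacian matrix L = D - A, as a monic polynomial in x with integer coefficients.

x^8 - 14x^7 + 63x^6 - 140x^5 + 175x^4 - 126x^3 + 49x^2 - 8x

Each diagonal entry of L is the vertex degree and each off-diagonal entry is -1 where an edge is present, 0 otherwise; in the order [a, b, c, d, e, f, g, h] the diagonal is [1, 1, 1, 1, 1, 1, 7, 1]. Computing det(xI - L) by cofactor expansion (or equivalently via sum-over-permutations) gives x^8 - 14x^7 + 63x^6 - 140x^5 + 175x^4 - 126x^3 + 49x^2 - 8x. Since p(0) = det(-L) = 0, x divides p(x).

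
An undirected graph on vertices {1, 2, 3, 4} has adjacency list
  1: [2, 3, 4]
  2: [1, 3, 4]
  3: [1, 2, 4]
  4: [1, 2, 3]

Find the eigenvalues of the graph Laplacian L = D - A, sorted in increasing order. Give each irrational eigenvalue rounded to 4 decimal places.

Reading degrees in the order [1, 2, 3, 4] gives [3, 3, 3, 3]; set D = diag(3, 3, 3, 3) and form L = D - A. The multiplicity of 0 as a Laplacian eigenvalue equals the number of connected components. The eigenvalues sum to 12, which equals trace(L) = 2|E|.

[0, 4, 4, 4]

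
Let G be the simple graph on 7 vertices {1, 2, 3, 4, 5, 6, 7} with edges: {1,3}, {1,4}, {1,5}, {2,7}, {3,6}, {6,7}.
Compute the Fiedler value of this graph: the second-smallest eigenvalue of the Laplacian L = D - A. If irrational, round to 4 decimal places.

0.2254

With the vertex order [1, 2, 3, 4, 5, 6, 7], the degrees are [3, 1, 2, 1, 1, 2, 2], giving D = diag(3, 1, 2, 1, 1, 2, 2) and L = D - A. The smallest Laplacian eigenvalue is always 0. The next one, lambda_2 = 0.2254, measures how hard the graph is to disconnect: larger values mean better connectivity. The largest eigenvalue, 4.2283, is at most the vertex count 7.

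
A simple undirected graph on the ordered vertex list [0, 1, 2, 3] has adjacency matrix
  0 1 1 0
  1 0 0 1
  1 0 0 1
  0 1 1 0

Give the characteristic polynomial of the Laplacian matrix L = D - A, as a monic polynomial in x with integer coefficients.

x^4 - 8x^3 + 20x^2 - 16x

With the vertex order [0, 1, 2, 3], the degrees are [2, 2, 2, 2], giving D = diag(2, 2, 2, 2) and L = D - A. Computing det(xI - L) by cofactor expansion (or equivalently via sum-over-permutations) gives x^4 - 8x^3 + 20x^2 - 16x. The constant term is 0 because L is singular (the all-ones vector lies in its kernel). The largest eigenvalue, 4, is at most the vertex count 4.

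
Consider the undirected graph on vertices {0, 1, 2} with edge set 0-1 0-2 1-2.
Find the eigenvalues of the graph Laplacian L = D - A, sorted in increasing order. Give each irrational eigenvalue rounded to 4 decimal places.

[0, 3, 3]

Reading degrees in the order [0, 1, 2] gives [2, 2, 2]; set D = diag(2, 2, 2) and form L = D - A. L is symmetric positive semidefinite, so every eigenvalue is real and nonnegative.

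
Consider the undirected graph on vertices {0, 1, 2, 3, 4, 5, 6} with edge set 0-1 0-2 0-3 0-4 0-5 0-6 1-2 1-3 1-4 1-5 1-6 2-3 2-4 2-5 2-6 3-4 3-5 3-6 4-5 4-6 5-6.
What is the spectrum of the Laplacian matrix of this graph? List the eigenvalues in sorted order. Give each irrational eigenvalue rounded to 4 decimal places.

With the vertex order [0, 1, 2, 3, 4, 5, 6], the degrees are [6, 6, 6, 6, 6, 6, 6], giving D = diag(6, 6, 6, 6, 6, 6, 6) and L = D - A. Since every row of L sums to 0, the all-ones vector is in the kernel and 0 is an eigenvalue. By the matrix-tree theorem the graph has (1/7) * product of the nonzero eigenvalues = 16807 spanning trees. The largest eigenvalue, 7, is at most the vertex count 7.

[0, 7, 7, 7, 7, 7, 7]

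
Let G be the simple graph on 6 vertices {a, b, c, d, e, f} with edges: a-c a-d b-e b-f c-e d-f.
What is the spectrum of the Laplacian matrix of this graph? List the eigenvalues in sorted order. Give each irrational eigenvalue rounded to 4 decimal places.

[0, 1, 1, 3, 3, 4]

With the vertex order [a, b, c, d, e, f], the degrees are [2, 2, 2, 2, 2, 2], giving D = diag(2, 2, 2, 2, 2, 2) and L = D - A. Diagonalising L (or applying a numerical eigensolver to the 6x6 matrix) gives the spectrum above.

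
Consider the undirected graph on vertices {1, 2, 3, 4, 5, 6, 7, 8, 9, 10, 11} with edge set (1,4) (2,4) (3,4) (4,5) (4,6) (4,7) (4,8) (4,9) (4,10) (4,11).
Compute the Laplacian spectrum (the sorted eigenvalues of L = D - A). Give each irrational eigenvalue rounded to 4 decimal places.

[0, 1, 1, 1, 1, 1, 1, 1, 1, 1, 11]

With the vertex order [1, 2, 3, 4, 5, 6, 7, 8, 9, 10, 11], the degrees are [1, 1, 1, 10, 1, 1, 1, 1, 1, 1, 1], giving D = diag(1, 1, 1, 10, 1, 1, 1, 1, 1, 1, 1) and L = D - A. Since every row of L sums to 0, the all-ones vector is in the kernel and 0 is an eigenvalue. The largest eigenvalue, 11, is at most the vertex count 11.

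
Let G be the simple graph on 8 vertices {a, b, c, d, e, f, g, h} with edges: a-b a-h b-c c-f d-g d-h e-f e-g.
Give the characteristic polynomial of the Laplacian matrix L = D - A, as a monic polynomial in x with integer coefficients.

x^8 - 16x^7 + 104x^6 - 352x^5 + 660x^4 - 672x^3 + 336x^2 - 64x

Reading degrees in the order [a, b, c, d, e, f, g, h] gives [2, 2, 2, 2, 2, 2, 2, 2]; set D = diag(2, 2, 2, 2, 2, 2, 2, 2) and form L = D - A. L has integer entries, so p(x) = det(xI - L) has integer coefficients. Expanding the determinant yields x^8 - 16x^7 + 104x^6 - 352x^5 + 660x^4 - 672x^3 + 336x^2 - 64x. Since p(0) = det(-L) = 0, x divides p(x). The eigenvalues sum to 16, which equals trace(L) = 2|E|.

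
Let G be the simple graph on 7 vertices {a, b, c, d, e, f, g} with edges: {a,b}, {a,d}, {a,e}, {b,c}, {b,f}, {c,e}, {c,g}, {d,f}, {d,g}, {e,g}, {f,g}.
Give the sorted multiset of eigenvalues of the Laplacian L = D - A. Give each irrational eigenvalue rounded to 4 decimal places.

[0, 2, 2.5858, 2.5858, 4, 5.4142, 5.4142]

Each diagonal entry of L is the vertex degree and each off-diagonal entry is -1 where an edge is present, 0 otherwise; in the order [a, b, c, d, e, f, g] the diagonal is [3, 3, 3, 3, 3, 3, 4]. L is symmetric positive semidefinite, so every eigenvalue is real and nonnegative. The single zero eigenvalue shows the graph is connected. The largest eigenvalue, 5.4142, is at most the vertex count 7.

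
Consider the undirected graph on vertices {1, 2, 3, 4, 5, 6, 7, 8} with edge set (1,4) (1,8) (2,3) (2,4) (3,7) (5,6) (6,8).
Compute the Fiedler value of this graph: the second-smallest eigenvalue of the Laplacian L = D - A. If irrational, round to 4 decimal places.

Each diagonal entry of L is the vertex degree and each off-diagonal entry is -1 where an edge is present, 0 otherwise; in the order [1, 2, 3, 4, 5, 6, 7, 8] the diagonal is [2, 2, 2, 2, 1, 2, 1, 2]. The smallest Laplacian eigenvalue is always 0. The next one, lambda_2 = 0.1522, measures how hard the graph is to disconnect: larger values mean better connectivity.

0.1522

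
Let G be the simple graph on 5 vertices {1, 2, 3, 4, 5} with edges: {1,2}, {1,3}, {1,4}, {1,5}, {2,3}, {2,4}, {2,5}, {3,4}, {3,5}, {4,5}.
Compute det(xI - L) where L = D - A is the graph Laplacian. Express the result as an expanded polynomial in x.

With the vertex order [1, 2, 3, 4, 5], the degrees are [4, 4, 4, 4, 4], giving D = diag(4, 4, 4, 4, 4) and L = D - A. The eigenvalues of L are [0, 5, 5, 5, 5]; the characteristic polynomial is the product of (x - lambda_i), which multiplies out to x^5 - 20x^4 + 150x^3 - 500x^2 + 625x. The coefficient of x^4 equals -trace(L) = -20, matching the sum of degrees.

x^5 - 20x^4 + 150x^3 - 500x^2 + 625x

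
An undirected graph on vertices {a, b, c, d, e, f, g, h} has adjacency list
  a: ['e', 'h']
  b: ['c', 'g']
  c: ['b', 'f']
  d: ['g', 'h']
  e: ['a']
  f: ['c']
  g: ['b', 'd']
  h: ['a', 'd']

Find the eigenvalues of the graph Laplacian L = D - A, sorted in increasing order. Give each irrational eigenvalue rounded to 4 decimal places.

Each diagonal entry of L is the vertex degree and each off-diagonal entry is -1 where an edge is present, 0 otherwise; in the order [a, b, c, d, e, f, g, h] the diagonal is [2, 2, 2, 2, 1, 1, 2, 2]. The multiplicity of 0 as a Laplacian eigenvalue equals the number of connected components. The eigenvalues sum to 14, which equals trace(L) = 2|E|.

[0, 0.1522, 0.5858, 1.2346, 2, 2.7654, 3.4142, 3.8478]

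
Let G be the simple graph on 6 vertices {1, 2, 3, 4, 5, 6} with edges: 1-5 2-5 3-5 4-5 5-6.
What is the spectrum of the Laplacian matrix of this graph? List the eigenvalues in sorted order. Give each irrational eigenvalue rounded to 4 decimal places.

Each diagonal entry of L is the vertex degree and each off-diagonal entry is -1 where an edge is present, 0 otherwise; in the order [1, 2, 3, 4, 5, 6] the diagonal is [1, 1, 1, 1, 5, 1]. Diagonalising L (or applying a numerical eigensolver to the 6x6 matrix) gives the spectrum above. The single zero eigenvalue shows the graph is connected.

[0, 1, 1, 1, 1, 6]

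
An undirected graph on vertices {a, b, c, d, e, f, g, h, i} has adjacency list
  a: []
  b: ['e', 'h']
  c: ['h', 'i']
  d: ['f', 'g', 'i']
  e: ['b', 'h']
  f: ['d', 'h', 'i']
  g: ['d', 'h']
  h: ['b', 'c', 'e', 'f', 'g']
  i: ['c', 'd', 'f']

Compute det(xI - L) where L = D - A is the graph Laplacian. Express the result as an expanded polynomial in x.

x^9 - 22x^8 + 197x^7 - 928x^6 + 2471x^5 - 3690x^4 + 2827x^3 - 840x^2

With the vertex order [a, b, c, d, e, f, g, h, i], the degrees are [0, 2, 2, 3, 2, 3, 2, 5, 3], giving D = diag(0, 2, 2, 3, 2, 3, 2, 5, 3) and L = D - A. Computing det(xI - L) by cofactor expansion (or equivalently via sum-over-permutations) gives x^9 - 22x^8 + 197x^7 - 928x^6 + 2471x^5 - 3690x^4 + 2827x^3 - 840x^2. Since p(0) = det(-L) = 0, x divides p(x).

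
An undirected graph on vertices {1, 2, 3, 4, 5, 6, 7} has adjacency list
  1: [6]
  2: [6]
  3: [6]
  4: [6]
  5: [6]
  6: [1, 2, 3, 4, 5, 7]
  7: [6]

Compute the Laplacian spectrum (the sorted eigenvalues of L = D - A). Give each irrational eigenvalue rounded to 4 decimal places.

With the vertex order [1, 2, 3, 4, 5, 6, 7], the degrees are [1, 1, 1, 1, 1, 6, 1], giving D = diag(1, 1, 1, 1, 1, 6, 1) and L = D - A. The multiplicity of 0 as a Laplacian eigenvalue equals the number of connected components. The single zero eigenvalue shows the graph is connected. The largest eigenvalue, 7, is at most the vertex count 7. The eigenvalues sum to 12, which equals trace(L) = 2|E|.

[0, 1, 1, 1, 1, 1, 7]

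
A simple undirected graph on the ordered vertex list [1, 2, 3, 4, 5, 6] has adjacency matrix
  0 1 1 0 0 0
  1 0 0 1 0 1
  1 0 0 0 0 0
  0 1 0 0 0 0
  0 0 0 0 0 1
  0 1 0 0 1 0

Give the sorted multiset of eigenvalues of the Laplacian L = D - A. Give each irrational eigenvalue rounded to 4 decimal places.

Reading degrees in the order [1, 2, 3, 4, 5, 6] gives [2, 3, 1, 1, 1, 2]; set D = diag(2, 3, 1, 1, 1, 2) and form L = D - A. Since every row of L sums to 0, the all-ones vector is in the kernel and 0 is an eigenvalue. The single zero eigenvalue shows the graph is connected. The eigenvalues sum to 10, which equals trace(L) = 2|E|.

[0, 0.3820, 0.6972, 2, 2.6180, 4.3028]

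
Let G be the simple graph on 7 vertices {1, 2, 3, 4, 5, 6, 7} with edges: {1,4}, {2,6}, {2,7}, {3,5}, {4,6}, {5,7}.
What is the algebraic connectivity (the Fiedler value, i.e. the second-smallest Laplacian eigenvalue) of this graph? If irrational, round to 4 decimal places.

0.1981

Each diagonal entry of L is the vertex degree and each off-diagonal entry is -1 where an edge is present, 0 otherwise; in the order [1, 2, 3, 4, 5, 6, 7] the diagonal is [1, 2, 1, 2, 2, 2, 2]. The sorted Laplacian eigenvalues are [0, 0.1981, 0.7530, 1.5550, 2.4450, 3.2470, 3.8019]; the algebraic connectivity is the second entry, 0.1981. There is one zero in the spectrum, matching the 1 component. The eigenvalues sum to 12, which equals trace(L) = 2|E|.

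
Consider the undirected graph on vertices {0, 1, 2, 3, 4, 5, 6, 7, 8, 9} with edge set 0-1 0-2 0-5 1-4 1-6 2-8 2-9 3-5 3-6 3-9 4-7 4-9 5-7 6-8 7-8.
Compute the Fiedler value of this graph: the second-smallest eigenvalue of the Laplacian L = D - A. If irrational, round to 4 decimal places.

Each diagonal entry of L is the vertex degree and each off-diagonal entry is -1 where an edge is present, 0 otherwise; in the order [0, 1, 2, 3, 4, 5, 6, 7, 8, 9] the diagonal is [3, 3, 3, 3, 3, 3, 3, 3, 3, 3]. Computing the eigenvalues of L and sorting gives [0, 2, 2, 2, 2, 2, 5, 5, 5, 5]. The Fiedler value lambda_2 = 2 is strictly positive, so the graph is connected.

2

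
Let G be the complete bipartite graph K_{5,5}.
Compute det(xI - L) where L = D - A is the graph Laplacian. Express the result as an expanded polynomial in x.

x^10 - 50x^9 + 1100x^8 - 14000x^7 + 113750x^6 - 612500x^5 + 2187500x^4 - 5000000x^3 + 6640625x^2 - 3906250x

The graph has 10 vertices and degree multiset [5, 5, 5, 5, 5, 5, 5, 5, 5, 5]; D is the diagonal matrix of degrees and L = D - A. L has integer entries, so p(x) = det(xI - L) has integer coefficients. Expanding the determinant yields x^10 - 50x^9 + 1100x^8 - 14000x^7 + 113750x^6 - 612500x^5 + 2187500x^4 - 5000000x^3 + 6640625x^2 - 3906250x. The constant term is 0 because L is singular (the all-ones vector lies in its kernel). By the matrix-tree theorem the graph has (1/10) * product of the nonzero eigenvalues = 390625 spanning trees.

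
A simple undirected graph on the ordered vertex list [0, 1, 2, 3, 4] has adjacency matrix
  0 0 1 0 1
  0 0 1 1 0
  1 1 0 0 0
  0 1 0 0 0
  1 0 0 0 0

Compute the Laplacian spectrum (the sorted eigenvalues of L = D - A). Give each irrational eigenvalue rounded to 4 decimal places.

Reading degrees in the order [0, 1, 2, 3, 4] gives [2, 2, 2, 1, 1]; set D = diag(2, 2, 2, 1, 1) and form L = D - A. Since every row of L sums to 0, the all-ones vector is in the kernel and 0 is an eigenvalue. The single zero eigenvalue shows the graph is connected.

[0, 0.3820, 1.3820, 2.6180, 3.6180]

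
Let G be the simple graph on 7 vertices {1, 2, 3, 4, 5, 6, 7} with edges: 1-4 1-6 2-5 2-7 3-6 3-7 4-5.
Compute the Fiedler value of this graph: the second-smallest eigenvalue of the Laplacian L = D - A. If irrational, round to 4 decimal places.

0.7530

Each diagonal entry of L is the vertex degree and each off-diagonal entry is -1 where an edge is present, 0 otherwise; in the order [1, 2, 3, 4, 5, 6, 7] the diagonal is [2, 2, 2, 2, 2, 2, 2]. Computing the eigenvalues of L and sorting gives [0, 0.7530, 0.7530, 2.4450, 2.4450, 3.8019, 3.8019]. The Fiedler value lambda_2 = 0.7530 is strictly positive, so the graph is connected. The eigenvalues sum to 14, which equals trace(L) = 2|E|.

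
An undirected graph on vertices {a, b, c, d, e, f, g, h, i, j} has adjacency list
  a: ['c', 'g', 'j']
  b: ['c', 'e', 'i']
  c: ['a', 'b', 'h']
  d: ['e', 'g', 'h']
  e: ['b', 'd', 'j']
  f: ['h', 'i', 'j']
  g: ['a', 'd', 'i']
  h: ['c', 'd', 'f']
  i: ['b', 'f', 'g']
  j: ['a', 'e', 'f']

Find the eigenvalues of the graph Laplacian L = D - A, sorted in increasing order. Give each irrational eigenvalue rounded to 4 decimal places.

[0, 2, 2, 2, 2, 2, 5, 5, 5, 5]

With the vertex order [a, b, c, d, e, f, g, h, i, j], the degrees are [3, 3, 3, 3, 3, 3, 3, 3, 3, 3], giving D = diag(3, 3, 3, 3, 3, 3, 3, 3, 3, 3) and L = D - A. The multiplicity of 0 as a Laplacian eigenvalue equals the number of connected components. The single zero eigenvalue shows the graph is connected. There is one zero in the spectrum, matching the 1 component. The eigenvalues sum to 30, which equals trace(L) = 2|E|.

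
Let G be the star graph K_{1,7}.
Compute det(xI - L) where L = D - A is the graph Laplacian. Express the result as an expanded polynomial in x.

x^8 - 14x^7 + 63x^6 - 140x^5 + 175x^4 - 126x^3 + 49x^2 - 8x

The graph has 8 vertices and degree multiset [7, 1, 1, 1, 1, 1, 1, 1]; D is the diagonal matrix of degrees and L = D - A. L has integer entries, so p(x) = det(xI - L) has integer coefficients. Expanding the determinant yields x^8 - 14x^7 + 63x^6 - 140x^5 + 175x^4 - 126x^3 + 49x^2 - 8x. The constant term is 0 because L is singular (the all-ones vector lies in its kernel). By the matrix-tree theorem the graph has (1/8) * product of the nonzero eigenvalues = 1 spanning tree.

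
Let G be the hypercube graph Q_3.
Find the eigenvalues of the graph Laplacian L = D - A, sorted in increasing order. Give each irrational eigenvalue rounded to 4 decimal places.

The graph has 8 vertices and degree multiset [3, 3, 3, 3, 3, 3, 3, 3]; D is the diagonal matrix of degrees and L = D - A. L is symmetric positive semidefinite, so every eigenvalue is real and nonnegative. The single zero eigenvalue shows the graph is connected. The largest eigenvalue, 6, is at most the vertex count 8.

[0, 2, 2, 2, 4, 4, 4, 6]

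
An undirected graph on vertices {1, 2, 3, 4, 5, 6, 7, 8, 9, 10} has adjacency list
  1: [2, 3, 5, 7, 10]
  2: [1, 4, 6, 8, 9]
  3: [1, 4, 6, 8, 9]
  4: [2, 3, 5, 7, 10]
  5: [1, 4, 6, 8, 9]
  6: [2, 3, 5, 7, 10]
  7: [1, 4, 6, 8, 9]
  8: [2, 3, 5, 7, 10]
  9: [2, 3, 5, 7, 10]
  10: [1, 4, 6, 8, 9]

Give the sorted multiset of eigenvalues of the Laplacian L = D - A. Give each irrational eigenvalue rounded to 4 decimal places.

[0, 5, 5, 5, 5, 5, 5, 5, 5, 10]

Each diagonal entry of L is the vertex degree and each off-diagonal entry is -1 where an edge is present, 0 otherwise; in the order [1, 2, 3, 4, 5, 6, 7, 8, 9, 10] the diagonal is [5, 5, 5, 5, 5, 5, 5, 5, 5, 5]. Diagonalising L (or applying a numerical eigensolver to the 10x10 matrix) gives the spectrum above. The eigenvalues sum to 50, which equals trace(L) = 2|E|.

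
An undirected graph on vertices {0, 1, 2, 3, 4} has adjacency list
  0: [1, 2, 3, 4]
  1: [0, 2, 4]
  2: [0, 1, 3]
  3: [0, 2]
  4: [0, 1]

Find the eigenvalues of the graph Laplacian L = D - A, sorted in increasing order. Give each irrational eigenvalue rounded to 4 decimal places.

[0, 1.5858, 3, 4.4142, 5]

With the vertex order [0, 1, 2, 3, 4], the degrees are [4, 3, 3, 2, 2], giving D = diag(4, 3, 3, 2, 2) and L = D - A. The multiplicity of 0 as a Laplacian eigenvalue equals the number of connected components.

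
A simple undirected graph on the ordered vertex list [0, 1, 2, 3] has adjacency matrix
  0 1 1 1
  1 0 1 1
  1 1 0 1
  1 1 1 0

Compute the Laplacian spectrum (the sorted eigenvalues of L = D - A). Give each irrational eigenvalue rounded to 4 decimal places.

[0, 4, 4, 4]

Reading degrees in the order [0, 1, 2, 3] gives [3, 3, 3, 3]; set D = diag(3, 3, 3, 3) and form L = D - A. The multiplicity of 0 as a Laplacian eigenvalue equals the number of connected components. By the matrix-tree theorem the graph has (1/4) * product of the nonzero eigenvalues = 16 spanning trees. The eigenvalues sum to 12, which equals trace(L) = 2|E|.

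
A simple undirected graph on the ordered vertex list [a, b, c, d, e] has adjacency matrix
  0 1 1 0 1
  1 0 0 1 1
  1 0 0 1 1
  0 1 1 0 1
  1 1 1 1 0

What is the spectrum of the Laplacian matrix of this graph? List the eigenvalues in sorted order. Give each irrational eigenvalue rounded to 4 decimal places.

[0, 3, 3, 5, 5]

Reading degrees in the order [a, b, c, d, e] gives [3, 3, 3, 3, 4]; set D = diag(3, 3, 3, 3, 4) and form L = D - A. Diagonalising L (or applying a numerical eigensolver to the 5x5 matrix) gives the spectrum above. The single zero eigenvalue shows the graph is connected. The eigenvalues sum to 16, which equals trace(L) = 2|E|.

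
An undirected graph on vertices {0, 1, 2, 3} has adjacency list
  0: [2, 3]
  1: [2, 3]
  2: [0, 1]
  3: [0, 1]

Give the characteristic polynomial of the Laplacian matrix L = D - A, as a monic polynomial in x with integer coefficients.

x^4 - 8x^3 + 20x^2 - 16x

With the vertex order [0, 1, 2, 3], the degrees are [2, 2, 2, 2], giving D = diag(2, 2, 2, 2) and L = D - A. Computing det(xI - L) by cofactor expansion (or equivalently via sum-over-permutations) gives x^4 - 8x^3 + 20x^2 - 16x. The coefficient of x^3 equals -trace(L) = -8, matching the sum of degrees.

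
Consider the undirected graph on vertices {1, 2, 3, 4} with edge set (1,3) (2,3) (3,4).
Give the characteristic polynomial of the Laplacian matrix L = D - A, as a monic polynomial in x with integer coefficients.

With the vertex order [1, 2, 3, 4], the degrees are [1, 1, 3, 1], giving D = diag(1, 1, 3, 1) and L = D - A. L has integer entries, so p(x) = det(xI - L) has integer coefficients. Expanding the determinant yields x^4 - 6x^3 + 9x^2 - 4x. The coefficient of x^3 equals -trace(L) = -6, matching the sum of degrees. The eigenvalues sum to 6, which equals trace(L) = 2|E|.

x^4 - 6x^3 + 9x^2 - 4x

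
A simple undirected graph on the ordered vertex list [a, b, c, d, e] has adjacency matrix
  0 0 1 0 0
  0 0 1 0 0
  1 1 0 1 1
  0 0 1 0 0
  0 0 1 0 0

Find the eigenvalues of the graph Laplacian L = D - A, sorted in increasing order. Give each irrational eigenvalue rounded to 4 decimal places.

[0, 1, 1, 1, 5]

With the vertex order [a, b, c, d, e], the degrees are [1, 1, 4, 1, 1], giving D = diag(1, 1, 4, 1, 1) and L = D - A. Diagonalising L (or applying a numerical eigensolver to the 5x5 matrix) gives the spectrum above. The largest eigenvalue, 5, is at most the vertex count 5.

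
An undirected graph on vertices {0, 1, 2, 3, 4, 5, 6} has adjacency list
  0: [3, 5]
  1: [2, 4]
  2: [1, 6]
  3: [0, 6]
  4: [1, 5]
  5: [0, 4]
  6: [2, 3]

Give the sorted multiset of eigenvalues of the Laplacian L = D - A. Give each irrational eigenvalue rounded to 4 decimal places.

[0, 0.7530, 0.7530, 2.4450, 2.4450, 3.8019, 3.8019]

With the vertex order [0, 1, 2, 3, 4, 5, 6], the degrees are [2, 2, 2, 2, 2, 2, 2], giving D = diag(2, 2, 2, 2, 2, 2, 2) and L = D - A. The multiplicity of 0 as a Laplacian eigenvalue equals the number of connected components. There is one zero in the spectrum, matching the 1 component. The eigenvalues sum to 14, which equals trace(L) = 2|E|.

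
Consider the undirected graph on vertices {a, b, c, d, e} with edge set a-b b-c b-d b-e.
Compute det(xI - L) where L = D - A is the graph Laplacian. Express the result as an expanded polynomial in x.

With the vertex order [a, b, c, d, e], the degrees are [1, 4, 1, 1, 1], giving D = diag(1, 4, 1, 1, 1) and L = D - A. The eigenvalues of L are [0, 1, 1, 1, 5]; the characteristic polynomial is the product of (x - lambda_i), which multiplies out to x^5 - 8x^4 + 18x^3 - 16x^2 + 5x. Since p(0) = det(-L) = 0, x divides p(x). By the matrix-tree theorem the graph has (1/5) * product of the nonzero eigenvalues = 1 spanning tree.

x^5 - 8x^4 + 18x^3 - 16x^2 + 5x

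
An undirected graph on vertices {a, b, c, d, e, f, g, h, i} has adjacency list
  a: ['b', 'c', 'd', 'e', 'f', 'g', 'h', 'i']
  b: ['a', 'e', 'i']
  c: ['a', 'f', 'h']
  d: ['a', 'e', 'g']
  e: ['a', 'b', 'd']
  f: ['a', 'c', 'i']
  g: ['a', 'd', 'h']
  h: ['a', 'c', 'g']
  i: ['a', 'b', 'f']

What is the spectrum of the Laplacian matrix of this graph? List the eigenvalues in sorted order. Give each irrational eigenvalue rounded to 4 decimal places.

Reading degrees in the order [a, b, c, d, e, f, g, h, i] gives [8, 3, 3, 3, 3, 3, 3, 3, 3]; set D = diag(8, 3, 3, 3, 3, 3, 3, 3, 3) and form L = D - A. Diagonalising L (or applying a numerical eigensolver to the 9x9 matrix) gives the spectrum above. The eigenvalues sum to 32, which equals trace(L) = 2|E|. The largest eigenvalue, 9, is at most the vertex count 9.

[0, 1.5858, 1.5858, 3, 3, 4.4142, 4.4142, 5, 9]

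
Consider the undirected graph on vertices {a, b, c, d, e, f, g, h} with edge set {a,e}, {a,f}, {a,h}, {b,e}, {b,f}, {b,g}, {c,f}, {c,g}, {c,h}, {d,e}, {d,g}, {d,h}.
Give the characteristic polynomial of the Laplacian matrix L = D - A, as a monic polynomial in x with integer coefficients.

With the vertex order [a, b, c, d, e, f, g, h], the degrees are [3, 3, 3, 3, 3, 3, 3, 3], giving D = diag(3, 3, 3, 3, 3, 3, 3, 3) and L = D - A. Computing det(xI - L) by cofactor expansion (or equivalently via sum-over-permutations) gives x^8 - 24x^7 + 240x^6 - 1296x^5 + 4080x^4 - 7488x^3 + 7424x^2 - 3072x. The constant term is 0 because L is singular (the all-ones vector lies in its kernel). The eigenvalues sum to 24, which equals trace(L) = 2|E|. The largest eigenvalue, 6, is at most the vertex count 8.

x^8 - 24x^7 + 240x^6 - 1296x^5 + 4080x^4 - 7488x^3 + 7424x^2 - 3072x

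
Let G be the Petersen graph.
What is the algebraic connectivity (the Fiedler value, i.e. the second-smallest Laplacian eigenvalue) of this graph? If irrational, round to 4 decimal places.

The graph has 10 vertices and degree multiset [3, 3, 3, 3, 3, 3, 3, 3, 3, 3]; D is the diagonal matrix of degrees and L = D - A. The smallest Laplacian eigenvalue is always 0. The next one, lambda_2 = 2, measures how hard the graph is to disconnect: larger values mean better connectivity. There is one zero in the spectrum, matching the 1 component.

2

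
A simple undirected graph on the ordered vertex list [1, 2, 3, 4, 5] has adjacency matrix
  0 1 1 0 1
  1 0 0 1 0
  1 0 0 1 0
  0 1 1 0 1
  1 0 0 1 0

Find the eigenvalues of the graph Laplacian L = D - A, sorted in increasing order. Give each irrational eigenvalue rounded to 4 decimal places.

[0, 2, 2, 3, 5]

Reading degrees in the order [1, 2, 3, 4, 5] gives [3, 2, 2, 3, 2]; set D = diag(3, 2, 2, 3, 2) and form L = D - A. The multiplicity of 0 as a Laplacian eigenvalue equals the number of connected components. The single zero eigenvalue shows the graph is connected. By the matrix-tree theorem the graph has (1/5) * product of the nonzero eigenvalues = 12 spanning trees.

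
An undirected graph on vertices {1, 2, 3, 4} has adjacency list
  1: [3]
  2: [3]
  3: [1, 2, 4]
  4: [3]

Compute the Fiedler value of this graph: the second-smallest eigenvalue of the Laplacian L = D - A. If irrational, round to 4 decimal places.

With the vertex order [1, 2, 3, 4], the degrees are [1, 1, 3, 1], giving D = diag(1, 1, 3, 1) and L = D - A. Computing the eigenvalues of L and sorting gives [0, 1, 1, 4]. The Fiedler value lambda_2 = 1 is strictly positive, so the graph is connected. By the matrix-tree theorem the graph has (1/4) * product of the nonzero eigenvalues = 1 spanning tree. The eigenvalues sum to 6, which equals trace(L) = 2|E|.

1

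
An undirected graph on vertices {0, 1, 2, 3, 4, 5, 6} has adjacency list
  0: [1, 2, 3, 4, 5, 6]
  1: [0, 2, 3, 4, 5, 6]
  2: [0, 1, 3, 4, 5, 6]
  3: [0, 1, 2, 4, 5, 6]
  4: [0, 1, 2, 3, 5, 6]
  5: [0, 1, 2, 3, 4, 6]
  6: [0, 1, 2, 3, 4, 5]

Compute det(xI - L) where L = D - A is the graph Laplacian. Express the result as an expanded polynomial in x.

Reading degrees in the order [0, 1, 2, 3, 4, 5, 6] gives [6, 6, 6, 6, 6, 6, 6]; set D = diag(6, 6, 6, 6, 6, 6, 6) and form L = D - A. L has integer entries, so p(x) = det(xI - L) has integer coefficients. Expanding the determinant yields x^7 - 42x^6 + 735x^5 - 6860x^4 + 36015x^3 - 100842x^2 + 117649x. The constant term is 0 because L is singular (the all-ones vector lies in its kernel). The eigenvalues sum to 42, which equals trace(L) = 2|E|. The largest eigenvalue, 7, is at most the vertex count 7.

x^7 - 42x^6 + 735x^5 - 6860x^4 + 36015x^3 - 100842x^2 + 117649x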